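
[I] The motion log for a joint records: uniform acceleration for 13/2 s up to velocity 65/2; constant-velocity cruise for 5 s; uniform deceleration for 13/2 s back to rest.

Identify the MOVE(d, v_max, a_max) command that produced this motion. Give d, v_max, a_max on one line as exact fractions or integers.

d=1495/4 v_max=65/2 a_max=5

a_max = (65/2)/(13/2) = 5
d_a = ½·65/2·13/2 = 845/8; d_c = 65/2·5 = 325/2
d = 2·845/8 + 325/2 = 1495/4
t_c = 5 > 0 ⇒ limit active, v_max = 65/2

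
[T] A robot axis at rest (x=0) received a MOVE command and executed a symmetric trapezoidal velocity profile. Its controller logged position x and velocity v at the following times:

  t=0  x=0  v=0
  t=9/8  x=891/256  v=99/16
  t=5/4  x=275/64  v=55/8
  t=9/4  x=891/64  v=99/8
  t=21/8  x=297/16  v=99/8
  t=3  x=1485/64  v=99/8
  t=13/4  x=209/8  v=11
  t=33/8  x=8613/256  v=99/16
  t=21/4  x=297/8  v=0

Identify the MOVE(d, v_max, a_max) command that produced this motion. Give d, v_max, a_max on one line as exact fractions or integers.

final state: t=21/4, x=297/8, v=0 → d = 297/8
a_max = (99/16−0)/(9/8−0) = 11/2
max v = 99/8 over t∈[9/4,3] → v_max = 99/8
check: 99/8·(9/4+3/4) = 297/8 ✓

d=297/8 v_max=99/8 a_max=11/2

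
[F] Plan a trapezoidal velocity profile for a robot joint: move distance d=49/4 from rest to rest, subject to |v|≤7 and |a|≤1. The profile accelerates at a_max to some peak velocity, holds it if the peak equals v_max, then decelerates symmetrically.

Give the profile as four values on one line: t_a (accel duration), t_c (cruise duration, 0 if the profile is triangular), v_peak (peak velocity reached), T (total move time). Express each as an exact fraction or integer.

vₘ²/aₘ = 7²/1 = 49
49/4 < 49 so t_c = 0
v_peak = √(49/4·1) = √(49/4) = 7/2
t_a = (7/2)/1 = 7/2; t_c = 0
T = 2·7/2 = 7

t_a=7/2 t_c=0 v_peak=7/2 T=7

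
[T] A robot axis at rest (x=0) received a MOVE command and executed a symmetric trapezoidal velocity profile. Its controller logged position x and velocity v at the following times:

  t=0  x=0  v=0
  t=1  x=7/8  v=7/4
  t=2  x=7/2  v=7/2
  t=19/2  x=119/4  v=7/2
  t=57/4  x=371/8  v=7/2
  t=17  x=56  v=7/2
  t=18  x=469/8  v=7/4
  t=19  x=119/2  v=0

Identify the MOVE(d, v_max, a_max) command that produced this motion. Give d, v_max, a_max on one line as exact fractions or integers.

d=119/2 v_max=7/2 a_max=7/4

final state: t=19, x=119/2, v=0 → d = 119/2
a_max = (7/4−0)/(1−0) = 7/4
max v = 7/2 over t∈[2,17] → v_max = 7/2
check: 7/2·(2+15) = 119/2 ✓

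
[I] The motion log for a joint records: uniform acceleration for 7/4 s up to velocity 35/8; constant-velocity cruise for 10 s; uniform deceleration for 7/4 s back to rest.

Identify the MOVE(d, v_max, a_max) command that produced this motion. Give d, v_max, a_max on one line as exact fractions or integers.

d=1645/32 v_max=35/8 a_max=5/2

a_max = (35/8)/(7/4) = 5/2
d_a = ½·35/8·7/4 = 245/64; d_c = 35/8·10 = 175/4
d = 2·245/64 + 175/4 = 1645/32
t_c = 10 > 0 so v_max = 35/8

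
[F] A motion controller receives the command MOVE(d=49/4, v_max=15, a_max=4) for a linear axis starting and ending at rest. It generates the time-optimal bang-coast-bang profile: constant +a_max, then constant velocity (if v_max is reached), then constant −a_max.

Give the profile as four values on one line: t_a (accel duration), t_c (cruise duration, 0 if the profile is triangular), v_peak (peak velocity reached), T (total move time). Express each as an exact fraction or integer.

v_max²/a_max = 15²/4 = 225/4
49/4 < 225/4 ⇒ no cruise
v_peak = √(49/4·4) = √49 = 7
t_a = 7/4; t_c = 0
T = 2·7/4 = 7/2

t_a=7/4 t_c=0 v_peak=7 T=7/2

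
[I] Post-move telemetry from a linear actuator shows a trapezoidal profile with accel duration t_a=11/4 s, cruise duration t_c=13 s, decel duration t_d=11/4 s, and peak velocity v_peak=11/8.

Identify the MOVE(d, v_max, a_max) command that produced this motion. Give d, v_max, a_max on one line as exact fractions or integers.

d=693/32 v_max=11/8 a_max=1/2

a_max = (11/8)/(11/4) = 1/2
d_a = ½·11/8·11/4 = 121/64; d_c = 11/8·13 = 143/8
d = 2·121/64 + 143/8 = 693/32
t_c = 13 > 0 ⇒ limit active, v_max = 11/8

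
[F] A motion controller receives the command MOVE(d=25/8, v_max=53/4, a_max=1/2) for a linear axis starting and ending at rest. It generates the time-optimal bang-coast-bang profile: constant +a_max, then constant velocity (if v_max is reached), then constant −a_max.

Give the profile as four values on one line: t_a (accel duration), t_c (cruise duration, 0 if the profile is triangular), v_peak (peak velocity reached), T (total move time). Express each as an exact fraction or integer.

t_a=5/2 t_c=0 v_peak=5/4 T=5

vₘ²/aₘ = (53/4)²/(1/2) = 2809/8
25/8 < 2809/8 so t_c = 0
v_peak = √(25/8·1/2) = √(25/16) = 5/4
t_a = (5/4)/(1/2) = 5/2; t_c = 0
T = 2·5/2 = 5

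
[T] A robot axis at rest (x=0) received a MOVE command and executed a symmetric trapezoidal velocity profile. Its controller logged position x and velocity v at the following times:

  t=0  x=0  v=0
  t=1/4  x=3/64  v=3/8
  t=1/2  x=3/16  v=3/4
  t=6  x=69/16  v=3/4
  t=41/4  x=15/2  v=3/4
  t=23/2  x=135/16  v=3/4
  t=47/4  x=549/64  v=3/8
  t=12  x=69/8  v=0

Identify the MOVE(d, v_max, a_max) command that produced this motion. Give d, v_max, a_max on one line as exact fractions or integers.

final state: t=12, x=69/8, v=0 → d = 69/8
a_max = (3/8−0)/(1/4−0) = 3/2
max v = 3/4 over t∈[1/2,23/2] → v_max = 3/4
check: 3/4·(1/2+11) = 69/8 ✓

d=69/8 v_max=3/4 a_max=3/2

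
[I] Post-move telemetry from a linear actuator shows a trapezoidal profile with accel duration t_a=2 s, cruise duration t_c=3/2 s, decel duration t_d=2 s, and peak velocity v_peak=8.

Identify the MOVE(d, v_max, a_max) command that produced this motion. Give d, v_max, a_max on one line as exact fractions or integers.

a_max = 8/2 = 4
d_a = ½·8·2 = 8; d_c = 8·3/2 = 12
d = 2·8 + 12 = 28
t_c = 3/2 > 0 ⇒ limit active, v_max = 8

d=28 v_max=8 a_max=4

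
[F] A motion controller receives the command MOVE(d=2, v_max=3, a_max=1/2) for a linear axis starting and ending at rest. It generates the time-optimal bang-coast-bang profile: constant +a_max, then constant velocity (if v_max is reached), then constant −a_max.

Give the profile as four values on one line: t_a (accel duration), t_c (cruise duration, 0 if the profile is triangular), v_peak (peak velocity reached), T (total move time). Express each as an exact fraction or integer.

t_a=2 t_c=0 v_peak=1 T=4

(v_max)²/a_max = 3²/(1/2) = 18
2 < 18 so t_c = 0
v_peak = √(2·1/2) = √1 = 1
t_a = 1/(1/2) = 2; t_c = 0
T = 2·2 = 4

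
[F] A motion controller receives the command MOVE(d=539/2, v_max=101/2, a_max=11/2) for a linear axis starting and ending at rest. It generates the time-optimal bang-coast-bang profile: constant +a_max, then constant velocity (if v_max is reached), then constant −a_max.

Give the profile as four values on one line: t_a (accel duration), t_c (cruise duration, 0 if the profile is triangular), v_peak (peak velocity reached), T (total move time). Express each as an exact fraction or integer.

t_a=7 t_c=0 v_peak=77/2 T=14

v_max²/a_max = (101/2)²/(11/2) = 10201/22
539/2 < 10201/22 so t_c = 0
v_peak = √(539/2·11/2) = √(5929/4) = 77/2
t_a = (77/2)/(11/2) = 7; t_c = 0
T = 2·7 = 14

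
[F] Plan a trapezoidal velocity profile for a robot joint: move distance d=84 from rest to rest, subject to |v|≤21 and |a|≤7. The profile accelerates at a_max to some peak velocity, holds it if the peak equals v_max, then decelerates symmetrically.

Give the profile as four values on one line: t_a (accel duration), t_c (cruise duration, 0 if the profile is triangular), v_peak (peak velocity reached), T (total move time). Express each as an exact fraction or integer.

v_max²/a_max = 21²/7 = 63
84 ≥ 63 so v_max reached
t_a = 21/7 = 3; v_peak = 21
d_cruise = 84 − 63 = 21; t_c = 21/21 = 1
T = 2·3 + 1 = 7

t_a=3 t_c=1 v_peak=21 T=7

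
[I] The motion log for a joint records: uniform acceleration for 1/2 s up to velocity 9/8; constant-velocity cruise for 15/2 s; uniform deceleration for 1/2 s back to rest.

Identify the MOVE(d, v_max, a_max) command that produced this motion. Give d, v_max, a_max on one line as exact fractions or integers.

d=9 v_max=9/8 a_max=9/4

a_max = (9/8)/(1/2) = 9/4
d_a = ½·9/8·1/2 = 9/32; d_c = 9/8·15/2 = 135/16
d = 2·9/32 + 135/16 = 9
t_c = 15/2 > 0 → v_max = v_peak = 9/8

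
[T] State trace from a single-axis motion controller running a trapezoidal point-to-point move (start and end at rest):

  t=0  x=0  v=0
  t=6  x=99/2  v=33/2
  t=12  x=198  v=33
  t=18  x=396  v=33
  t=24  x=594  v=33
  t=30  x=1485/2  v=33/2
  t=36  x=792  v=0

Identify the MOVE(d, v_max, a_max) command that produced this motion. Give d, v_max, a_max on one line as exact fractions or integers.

final state: t=36, x=792, v=0 → d = 792
a_max = (33/2−0)/(6−0) = 11/4
max v = 33 over t∈[12,24] → v_max = 33
check: 33·(12+12) = 792 ✓

d=792 v_max=33 a_max=11/4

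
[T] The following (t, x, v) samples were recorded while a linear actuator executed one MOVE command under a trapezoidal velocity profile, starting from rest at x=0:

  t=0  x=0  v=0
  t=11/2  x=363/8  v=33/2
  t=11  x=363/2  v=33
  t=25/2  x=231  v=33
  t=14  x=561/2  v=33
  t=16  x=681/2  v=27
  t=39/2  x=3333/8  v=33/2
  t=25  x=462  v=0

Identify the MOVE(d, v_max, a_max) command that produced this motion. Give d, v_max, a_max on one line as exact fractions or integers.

final state: t=25, x=462, v=0 → d = 462
a_max = (33/2−0)/(11/2−0) = 3
max v = 33 over t∈[11,14] → v_max = 33
check: 33·(11+3) = 462 ✓

d=462 v_max=33 a_max=3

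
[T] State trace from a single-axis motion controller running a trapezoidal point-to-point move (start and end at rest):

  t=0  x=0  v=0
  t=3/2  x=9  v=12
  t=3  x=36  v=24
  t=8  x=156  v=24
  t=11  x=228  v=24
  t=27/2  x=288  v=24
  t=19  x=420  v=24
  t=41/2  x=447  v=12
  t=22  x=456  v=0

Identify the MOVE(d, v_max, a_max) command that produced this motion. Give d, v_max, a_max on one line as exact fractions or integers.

final state: t=22, x=456, v=0 → d = 456
a_max = (12−0)/(3/2−0) = 8
max v = 24 over t∈[3,19] → v_max = 24
check: 24·(3+16) = 456 ✓

d=456 v_max=24 a_max=8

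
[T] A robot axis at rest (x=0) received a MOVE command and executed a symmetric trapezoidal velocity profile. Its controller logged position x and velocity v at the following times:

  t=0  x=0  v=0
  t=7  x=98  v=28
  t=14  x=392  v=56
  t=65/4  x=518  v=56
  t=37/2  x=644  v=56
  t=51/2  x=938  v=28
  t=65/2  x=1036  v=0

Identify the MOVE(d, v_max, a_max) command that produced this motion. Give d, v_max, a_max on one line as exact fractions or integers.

final state: t=65/2, x=1036, v=0 → d = 1036
a_max = (28−0)/(7−0) = 4
max v = 56 over t∈[14,37/2] → v_max = 56
check: 56·(14+9/2) = 1036 ✓

d=1036 v_max=56 a_max=4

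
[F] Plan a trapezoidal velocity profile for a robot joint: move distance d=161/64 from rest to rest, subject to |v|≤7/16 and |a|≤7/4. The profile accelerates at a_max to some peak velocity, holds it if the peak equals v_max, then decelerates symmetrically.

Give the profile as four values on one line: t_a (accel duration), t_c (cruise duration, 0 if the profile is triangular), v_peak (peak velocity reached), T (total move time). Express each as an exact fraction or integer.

vₘ²/aₘ = (7/16)²/(7/4) = 7/64
161/64 ≥ 7/64 so v_max reached
t_a = (7/16)/(7/4) = 1/4; v_peak = 7/16
d_cruise = 161/64 − 7/64 = 77/32; t_c = (77/32)/(7/16) = 11/2
T = 2·1/4 + 11/2 = 6

t_a=1/4 t_c=11/2 v_peak=7/16 T=6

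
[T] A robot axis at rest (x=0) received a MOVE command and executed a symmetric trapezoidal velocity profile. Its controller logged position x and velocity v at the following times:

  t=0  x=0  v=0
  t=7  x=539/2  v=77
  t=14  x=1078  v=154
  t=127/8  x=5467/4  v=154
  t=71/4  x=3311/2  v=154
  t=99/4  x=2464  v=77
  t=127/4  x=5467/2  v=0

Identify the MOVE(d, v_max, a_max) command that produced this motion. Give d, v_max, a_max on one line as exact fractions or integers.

d=5467/2 v_max=154 a_max=11

final state: t=127/4, x=5467/2, v=0 → d = 5467/2
a_max = (77−0)/(7−0) = 11
max v = 154 over t∈[14,71/4] → v_max = 154
check: 154·(14+15/4) = 5467/2 ✓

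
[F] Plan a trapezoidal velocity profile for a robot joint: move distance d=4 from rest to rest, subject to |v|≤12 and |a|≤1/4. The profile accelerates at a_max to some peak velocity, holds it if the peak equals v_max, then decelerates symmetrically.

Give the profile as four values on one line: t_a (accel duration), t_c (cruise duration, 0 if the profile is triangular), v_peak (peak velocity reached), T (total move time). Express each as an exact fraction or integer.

(v_max)²/a_max = 12²/(1/4) = 576
4 < 576 ⇒ no cruise
v_peak = √(4·1/4) = √1 = 1
t_a = 1/(1/4) = 4; t_c = 0
T = 2·4 = 8

t_a=4 t_c=0 v_peak=1 T=8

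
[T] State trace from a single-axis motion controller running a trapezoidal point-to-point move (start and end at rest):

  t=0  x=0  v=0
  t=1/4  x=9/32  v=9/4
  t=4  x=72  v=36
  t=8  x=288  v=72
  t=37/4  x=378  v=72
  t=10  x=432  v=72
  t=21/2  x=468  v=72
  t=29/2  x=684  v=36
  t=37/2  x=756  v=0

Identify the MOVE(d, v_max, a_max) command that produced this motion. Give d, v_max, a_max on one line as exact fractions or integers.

d=756 v_max=72 a_max=9

final state: t=37/2, x=756, v=0 → d = 756
a_max = (9/4−0)/(1/4−0) = 9
max v = 72 over t∈[8,21/2] → v_max = 72
check: 72·(8+5/2) = 756 ✓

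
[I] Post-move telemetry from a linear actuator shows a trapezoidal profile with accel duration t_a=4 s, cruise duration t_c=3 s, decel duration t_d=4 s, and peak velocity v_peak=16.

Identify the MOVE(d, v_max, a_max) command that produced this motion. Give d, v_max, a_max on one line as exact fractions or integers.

d=112 v_max=16 a_max=4

a_max = 16/4 = 4
d_a = ½·16·4 = 32; d_c = 16·3 = 48
d = 2·32 + 48 = 112
t_c = 3 > 0 so v_max = 16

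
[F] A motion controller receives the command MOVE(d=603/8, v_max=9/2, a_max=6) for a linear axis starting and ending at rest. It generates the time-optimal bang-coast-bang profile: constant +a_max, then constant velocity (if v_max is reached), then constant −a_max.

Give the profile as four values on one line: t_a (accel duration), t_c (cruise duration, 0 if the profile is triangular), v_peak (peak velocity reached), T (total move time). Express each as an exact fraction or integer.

v_max²/a_max = (9/2)²/6 = 27/8
603/8 ≥ 27/8 ⇒ cruise phase
t_a = (9/2)/6 = 3/4; v_peak = 9/2
d_cruise = 603/8 − 27/8 = 72; t_c = 72/(9/2) = 16
T = 2·3/4 + 16 = 35/2

t_a=3/4 t_c=16 v_peak=9/2 T=35/2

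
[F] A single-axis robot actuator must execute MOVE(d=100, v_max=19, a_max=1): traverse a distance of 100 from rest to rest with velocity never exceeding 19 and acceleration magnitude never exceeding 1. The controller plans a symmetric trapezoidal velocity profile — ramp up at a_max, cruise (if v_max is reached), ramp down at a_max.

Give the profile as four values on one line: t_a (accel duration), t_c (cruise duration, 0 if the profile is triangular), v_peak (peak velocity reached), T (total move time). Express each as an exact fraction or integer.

t_a=10 t_c=0 v_peak=10 T=20

v_max²/a_max = 19²/1 = 361
100 < 361 → triangular
v_peak = √(100·1) = √100 = 10
t_a = 10/1 = 10; t_c = 0
T = 2·10 = 20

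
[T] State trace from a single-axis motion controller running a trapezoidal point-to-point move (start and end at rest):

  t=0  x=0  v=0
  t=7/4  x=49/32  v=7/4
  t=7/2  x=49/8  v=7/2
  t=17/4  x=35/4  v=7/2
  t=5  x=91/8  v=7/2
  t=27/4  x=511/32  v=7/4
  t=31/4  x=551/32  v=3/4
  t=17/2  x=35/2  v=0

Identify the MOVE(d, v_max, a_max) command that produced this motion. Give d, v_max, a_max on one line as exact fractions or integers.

d=35/2 v_max=7/2 a_max=1

final state: t=17/2, x=35/2, v=0 → d = 35/2
a_max = (7/4−0)/(7/4−0) = 1
max v = 7/2 over t∈[7/2,5] → v_max = 7/2
check: 7/2·(7/2+3/2) = 35/2 ✓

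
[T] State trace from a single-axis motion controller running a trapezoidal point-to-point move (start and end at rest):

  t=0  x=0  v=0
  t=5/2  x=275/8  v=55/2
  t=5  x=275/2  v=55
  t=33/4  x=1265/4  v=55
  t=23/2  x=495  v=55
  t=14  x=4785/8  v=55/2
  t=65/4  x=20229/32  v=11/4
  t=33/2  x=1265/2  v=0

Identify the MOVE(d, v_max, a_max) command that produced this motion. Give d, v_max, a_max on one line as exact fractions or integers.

d=1265/2 v_max=55 a_max=11

final state: t=33/2, x=1265/2, v=0 → d = 1265/2
a_max = (55/2−0)/(5/2−0) = 11
max v = 55 over t∈[5,23/2] → v_max = 55
check: 55·(5+13/2) = 1265/2 ✓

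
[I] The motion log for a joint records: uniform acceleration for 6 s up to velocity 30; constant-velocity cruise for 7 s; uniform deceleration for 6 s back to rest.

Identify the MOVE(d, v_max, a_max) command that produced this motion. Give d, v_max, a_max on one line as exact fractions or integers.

a_max = 30/6 = 5
d_a = ½·30·6 = 90; d_c = 30·7 = 210
d = 2·90 + 210 = 390
t_c = 7 > 0 → v_max = v_peak = 30

d=390 v_max=30 a_max=5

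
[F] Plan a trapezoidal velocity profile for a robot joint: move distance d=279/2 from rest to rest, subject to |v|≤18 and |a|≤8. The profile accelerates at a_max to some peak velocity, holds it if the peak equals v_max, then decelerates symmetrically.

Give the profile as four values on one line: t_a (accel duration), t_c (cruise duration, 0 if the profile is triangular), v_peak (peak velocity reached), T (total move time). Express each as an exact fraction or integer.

t_a=9/4 t_c=11/2 v_peak=18 T=10

vₘ²/aₘ = 18²/8 = 81/2
279/2 ≥ 81/2 → trapezoidal
t_a = 18/8 = 9/4; v_peak = 18
d_cruise = 279/2 − 81/2 = 99; t_c = 99/18 = 11/2
T = 2·9/4 + 11/2 = 10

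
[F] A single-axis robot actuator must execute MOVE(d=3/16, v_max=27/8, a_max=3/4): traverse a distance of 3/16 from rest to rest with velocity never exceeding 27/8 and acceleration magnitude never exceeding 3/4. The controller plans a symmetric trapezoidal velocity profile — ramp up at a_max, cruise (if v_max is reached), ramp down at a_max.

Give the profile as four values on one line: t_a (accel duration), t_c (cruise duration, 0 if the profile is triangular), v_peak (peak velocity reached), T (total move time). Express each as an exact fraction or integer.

t_a=1/2 t_c=0 v_peak=3/8 T=1

(v_max)²/a_max = (27/8)²/(3/4) = 243/16
3/16 < 243/16 so t_c = 0
v_peak = √(3/16·3/4) = √(9/64) = 3/8
t_a = (3/8)/(3/4) = 1/2; t_c = 0
T = 2·1/2 = 1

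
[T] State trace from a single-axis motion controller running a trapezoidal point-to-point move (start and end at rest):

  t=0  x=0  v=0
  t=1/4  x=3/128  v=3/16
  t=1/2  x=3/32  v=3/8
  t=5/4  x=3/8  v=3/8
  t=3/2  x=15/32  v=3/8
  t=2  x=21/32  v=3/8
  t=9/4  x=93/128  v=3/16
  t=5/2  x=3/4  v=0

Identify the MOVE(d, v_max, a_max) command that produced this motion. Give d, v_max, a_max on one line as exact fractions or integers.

final state: t=5/2, x=3/4, v=0 → d = 3/4
a_max = (3/16−0)/(1/4−0) = 3/4
max v = 3/8 over t∈[1/2,2] → v_max = 3/8
check: 3/8·(1/2+3/2) = 3/4 ✓

d=3/4 v_max=3/8 a_max=3/4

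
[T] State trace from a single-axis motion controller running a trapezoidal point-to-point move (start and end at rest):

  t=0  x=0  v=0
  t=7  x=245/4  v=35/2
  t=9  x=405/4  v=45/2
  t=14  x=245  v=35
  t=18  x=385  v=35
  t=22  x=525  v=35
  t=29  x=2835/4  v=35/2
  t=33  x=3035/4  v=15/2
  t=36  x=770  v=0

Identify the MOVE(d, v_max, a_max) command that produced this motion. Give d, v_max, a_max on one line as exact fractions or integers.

final state: t=36, x=770, v=0 → d = 770
a_max = (35/2−0)/(7−0) = 5/2
max v = 35 over t∈[14,22] → v_max = 35
check: 35·(14+8) = 770 ✓

d=770 v_max=35 a_max=5/2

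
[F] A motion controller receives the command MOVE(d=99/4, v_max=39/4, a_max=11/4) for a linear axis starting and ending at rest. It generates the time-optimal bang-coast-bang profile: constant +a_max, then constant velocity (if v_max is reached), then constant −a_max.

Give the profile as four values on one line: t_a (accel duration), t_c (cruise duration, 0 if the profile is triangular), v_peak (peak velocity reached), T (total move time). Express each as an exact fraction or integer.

(v_max)²/a_max = (39/4)²/(11/4) = 1521/44
99/4 < 1521/44 → triangular
v_peak = √(99/4·11/4) = √(1089/16) = 33/4
t_a = (33/4)/(11/4) = 3; t_c = 0
T = 2·3 = 6

t_a=3 t_c=0 v_peak=33/4 T=6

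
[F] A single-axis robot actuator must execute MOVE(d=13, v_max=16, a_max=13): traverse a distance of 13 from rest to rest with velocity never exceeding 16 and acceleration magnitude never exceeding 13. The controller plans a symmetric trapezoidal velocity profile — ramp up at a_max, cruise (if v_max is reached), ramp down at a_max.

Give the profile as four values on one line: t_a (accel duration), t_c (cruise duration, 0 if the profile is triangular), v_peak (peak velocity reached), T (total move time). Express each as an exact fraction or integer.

v_max²/a_max = 16²/13 = 256/13
13 < 256/13 so t_c = 0
v_peak = √(13·13) = √169 = 13
t_a = 13/13 = 1; t_c = 0
T = 2·1 = 2

t_a=1 t_c=0 v_peak=13 T=2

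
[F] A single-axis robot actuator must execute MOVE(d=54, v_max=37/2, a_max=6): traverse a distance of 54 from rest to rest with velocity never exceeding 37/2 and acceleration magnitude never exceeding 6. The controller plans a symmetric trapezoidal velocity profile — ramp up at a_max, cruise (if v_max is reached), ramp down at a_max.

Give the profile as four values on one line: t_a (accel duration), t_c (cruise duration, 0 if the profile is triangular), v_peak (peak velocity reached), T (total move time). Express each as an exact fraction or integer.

(v_max)²/a_max = (37/2)²/6 = 1369/24
54 < 1369/24 ⇒ no cruise
v_peak = √(54·6) = √324 = 18
t_a = 18/6 = 3; t_c = 0
T = 2·3 = 6

t_a=3 t_c=0 v_peak=18 T=6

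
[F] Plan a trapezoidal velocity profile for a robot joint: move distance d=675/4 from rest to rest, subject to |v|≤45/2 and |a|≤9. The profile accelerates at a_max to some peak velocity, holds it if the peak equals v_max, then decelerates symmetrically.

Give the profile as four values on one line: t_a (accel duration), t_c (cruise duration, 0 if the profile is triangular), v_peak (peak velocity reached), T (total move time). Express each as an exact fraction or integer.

t_a=5/2 t_c=5 v_peak=45/2 T=10

(v_max)²/a_max = (45/2)²/9 = 225/4
675/4 ≥ 225/4 → trapezoidal
t_a = (45/2)/9 = 5/2; v_peak = 45/2
d_cruise = 675/4 − 225/4 = 225/2; t_c = (225/2)/(45/2) = 5
T = 2·5/2 + 5 = 10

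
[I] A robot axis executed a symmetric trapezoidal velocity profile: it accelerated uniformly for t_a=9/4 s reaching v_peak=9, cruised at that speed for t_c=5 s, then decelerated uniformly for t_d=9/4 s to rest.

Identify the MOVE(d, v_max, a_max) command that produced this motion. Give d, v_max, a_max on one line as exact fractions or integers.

a_max = 9/(9/4) = 4
d_a = ½·9·9/4 = 81/8; d_c = 9·5 = 45
d = 2·81/8 + 45 = 261/4
t_c = 5 > 0 so v_max = 9

d=261/4 v_max=9 a_max=4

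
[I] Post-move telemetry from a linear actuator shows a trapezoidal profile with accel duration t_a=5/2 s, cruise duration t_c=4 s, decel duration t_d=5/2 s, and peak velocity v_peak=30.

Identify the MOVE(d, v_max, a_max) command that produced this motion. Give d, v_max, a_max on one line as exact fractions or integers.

a_max = 30/(5/2) = 12
d_a = ½·30·5/2 = 75/2; d_c = 30·4 = 120
d = 2·75/2 + 120 = 195
t_c = 4 > 0 ⇒ limit active, v_max = 30

d=195 v_max=30 a_max=12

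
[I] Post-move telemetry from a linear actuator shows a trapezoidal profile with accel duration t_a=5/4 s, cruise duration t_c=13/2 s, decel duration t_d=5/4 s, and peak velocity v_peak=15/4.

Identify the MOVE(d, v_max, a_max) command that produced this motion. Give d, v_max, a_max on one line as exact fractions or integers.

d=465/16 v_max=15/4 a_max=3

a_max = (15/4)/(5/4) = 3
d_a = ½·15/4·5/4 = 75/32; d_c = 15/4·13/2 = 195/8
d = 2·75/32 + 195/8 = 465/16
t_c = 13/2 > 0 ⇒ limit active, v_max = 15/4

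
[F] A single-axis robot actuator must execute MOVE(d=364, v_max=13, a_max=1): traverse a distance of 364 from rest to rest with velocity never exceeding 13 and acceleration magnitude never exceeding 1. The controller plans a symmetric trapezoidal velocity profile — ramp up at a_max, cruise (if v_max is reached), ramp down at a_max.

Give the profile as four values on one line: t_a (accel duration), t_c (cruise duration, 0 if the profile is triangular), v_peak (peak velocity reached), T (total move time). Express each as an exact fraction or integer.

vₘ²/aₘ = 13²/1 = 169
364 ≥ 169 ⇒ cruise phase
t_a = 13/1 = 13; v_peak = 13
d_cruise = 364 − 169 = 195; t_c = 195/13 = 15
T = 2·13 + 15 = 41

t_a=13 t_c=15 v_peak=13 T=41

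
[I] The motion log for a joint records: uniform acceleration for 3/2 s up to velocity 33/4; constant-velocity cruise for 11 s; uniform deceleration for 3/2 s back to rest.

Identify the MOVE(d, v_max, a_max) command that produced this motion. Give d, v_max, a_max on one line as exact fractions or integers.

d=825/8 v_max=33/4 a_max=11/2

a_max = (33/4)/(3/2) = 11/2
d_a = ½·33/4·3/2 = 99/16; d_c = 33/4·11 = 363/4
d = 2·99/16 + 363/4 = 825/8
t_c = 11 > 0 ⇒ limit active, v_max = 33/4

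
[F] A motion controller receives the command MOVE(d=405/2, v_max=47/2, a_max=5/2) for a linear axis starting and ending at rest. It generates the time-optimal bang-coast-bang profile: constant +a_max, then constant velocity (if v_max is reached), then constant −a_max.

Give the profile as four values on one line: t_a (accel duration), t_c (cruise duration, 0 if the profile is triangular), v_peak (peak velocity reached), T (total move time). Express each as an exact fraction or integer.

(v_max)²/a_max = (47/2)²/(5/2) = 2209/10
405/2 < 2209/10 ⇒ no cruise
v_peak = √(405/2·5/2) = √(2025/4) = 45/2
t_a = (45/2)/(5/2) = 9; t_c = 0
T = 2·9 = 18

t_a=9 t_c=0 v_peak=45/2 T=18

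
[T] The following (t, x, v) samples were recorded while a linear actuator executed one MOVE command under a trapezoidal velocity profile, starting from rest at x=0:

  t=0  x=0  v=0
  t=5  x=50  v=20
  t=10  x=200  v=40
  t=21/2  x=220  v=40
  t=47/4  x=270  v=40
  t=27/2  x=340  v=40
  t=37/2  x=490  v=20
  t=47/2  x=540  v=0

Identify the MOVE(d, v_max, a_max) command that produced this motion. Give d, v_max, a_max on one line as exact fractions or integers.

d=540 v_max=40 a_max=4

final state: t=47/2, x=540, v=0 → d = 540
a_max = (20−0)/(5−0) = 4
max v = 40 over t∈[10,27/2] → v_max = 40
check: 40·(10+7/2) = 540 ✓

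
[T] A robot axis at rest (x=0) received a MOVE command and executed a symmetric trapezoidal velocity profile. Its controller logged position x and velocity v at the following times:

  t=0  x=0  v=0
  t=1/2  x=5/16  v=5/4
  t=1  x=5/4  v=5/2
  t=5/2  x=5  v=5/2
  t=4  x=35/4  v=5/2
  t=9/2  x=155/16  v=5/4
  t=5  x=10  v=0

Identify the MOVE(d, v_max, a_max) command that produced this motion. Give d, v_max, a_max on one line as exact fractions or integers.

final state: t=5, x=10, v=0 → d = 10
a_max = (5/4−0)/(1/2−0) = 5/2
max v = 5/2 over t∈[1,4] → v_max = 5/2
check: 5/2·(1+3) = 10 ✓

d=10 v_max=5/2 a_max=5/2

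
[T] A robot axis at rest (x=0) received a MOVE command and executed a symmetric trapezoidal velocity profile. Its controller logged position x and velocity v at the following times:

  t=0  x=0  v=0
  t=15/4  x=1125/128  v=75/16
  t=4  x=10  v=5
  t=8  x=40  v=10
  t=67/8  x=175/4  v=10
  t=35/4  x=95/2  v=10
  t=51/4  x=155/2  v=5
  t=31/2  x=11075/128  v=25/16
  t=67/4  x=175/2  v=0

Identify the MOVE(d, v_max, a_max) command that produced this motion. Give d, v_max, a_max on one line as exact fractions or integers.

final state: t=67/4, x=175/2, v=0 → d = 175/2
a_max = (75/16−0)/(15/4−0) = 5/4
max v = 10 over t∈[8,35/4] → v_max = 10
check: 10·(8+3/4) = 175/2 ✓

d=175/2 v_max=10 a_max=5/4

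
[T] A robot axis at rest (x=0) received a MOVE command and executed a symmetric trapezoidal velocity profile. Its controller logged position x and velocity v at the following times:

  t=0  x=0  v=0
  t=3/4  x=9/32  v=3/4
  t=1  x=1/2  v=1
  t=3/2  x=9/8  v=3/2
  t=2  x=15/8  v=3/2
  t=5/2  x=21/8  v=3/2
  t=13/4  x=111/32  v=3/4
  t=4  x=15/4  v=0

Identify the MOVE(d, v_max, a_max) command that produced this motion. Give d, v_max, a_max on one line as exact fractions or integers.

final state: t=4, x=15/4, v=0 → d = 15/4
a_max = (3/4−0)/(3/4−0) = 1
max v = 3/2 over t∈[3/2,5/2] → v_max = 3/2
check: 3/2·(3/2+1) = 15/4 ✓

d=15/4 v_max=3/2 a_max=1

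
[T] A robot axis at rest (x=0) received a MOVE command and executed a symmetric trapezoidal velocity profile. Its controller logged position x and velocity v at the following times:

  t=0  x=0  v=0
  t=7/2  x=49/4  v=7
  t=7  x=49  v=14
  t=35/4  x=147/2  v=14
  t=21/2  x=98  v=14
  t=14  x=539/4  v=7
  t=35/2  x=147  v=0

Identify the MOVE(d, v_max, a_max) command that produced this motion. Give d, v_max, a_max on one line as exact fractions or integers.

final state: t=35/2, x=147, v=0 → d = 147
a_max = (7−0)/(7/2−0) = 2
max v = 14 over t∈[7,21/2] → v_max = 14
check: 14·(7+7/2) = 147 ✓

d=147 v_max=14 a_max=2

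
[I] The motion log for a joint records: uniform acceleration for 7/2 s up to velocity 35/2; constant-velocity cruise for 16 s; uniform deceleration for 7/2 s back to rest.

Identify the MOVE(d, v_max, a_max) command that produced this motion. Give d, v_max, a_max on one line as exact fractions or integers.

d=1365/4 v_max=35/2 a_max=5

a_max = (35/2)/(7/2) = 5
d_a = ½·35/2·7/2 = 245/8; d_c = 35/2·16 = 280
d = 2·245/8 + 280 = 1365/4
t_c = 16 > 0 ⇒ limit active, v_max = 35/2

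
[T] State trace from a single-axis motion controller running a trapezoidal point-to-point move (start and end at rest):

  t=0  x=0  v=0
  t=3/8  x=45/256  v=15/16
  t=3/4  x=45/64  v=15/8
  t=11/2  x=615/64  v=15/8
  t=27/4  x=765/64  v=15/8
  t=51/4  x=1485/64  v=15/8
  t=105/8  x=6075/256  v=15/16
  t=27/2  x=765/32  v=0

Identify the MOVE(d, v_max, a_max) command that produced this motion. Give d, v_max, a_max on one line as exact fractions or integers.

final state: t=27/2, x=765/32, v=0 → d = 765/32
a_max = (15/16−0)/(3/8−0) = 5/2
max v = 15/8 over t∈[3/4,51/4] → v_max = 15/8
check: 15/8·(3/4+12) = 765/32 ✓

d=765/32 v_max=15/8 a_max=5/2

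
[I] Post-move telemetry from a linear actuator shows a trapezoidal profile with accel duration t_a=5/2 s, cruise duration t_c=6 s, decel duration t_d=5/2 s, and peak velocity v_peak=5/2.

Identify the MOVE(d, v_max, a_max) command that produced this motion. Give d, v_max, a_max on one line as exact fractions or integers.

a_max = (5/2)/(5/2) = 1
d_a = ½·5/2·5/2 = 25/8; d_c = 5/2·6 = 15
d = 2·25/8 + 15 = 85/4
t_c = 6 > 0 → v_max = v_peak = 5/2

d=85/4 v_max=5/2 a_max=1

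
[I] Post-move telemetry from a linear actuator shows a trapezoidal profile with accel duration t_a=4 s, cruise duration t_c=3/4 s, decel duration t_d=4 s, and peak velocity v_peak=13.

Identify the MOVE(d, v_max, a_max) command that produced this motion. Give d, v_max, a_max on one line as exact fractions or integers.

a_max = 13/4
d_a = ½·13·4 = 26; d_c = 13·3/4 = 39/4
d = 2·26 + 39/4 = 247/4
t_c = 3/4 > 0 → v_max = v_peak = 13

d=247/4 v_max=13 a_max=13/4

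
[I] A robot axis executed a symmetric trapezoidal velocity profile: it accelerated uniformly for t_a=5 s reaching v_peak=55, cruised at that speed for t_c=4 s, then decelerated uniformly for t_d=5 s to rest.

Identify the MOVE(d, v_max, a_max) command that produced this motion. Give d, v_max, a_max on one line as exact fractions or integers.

a_max = 55/5 = 11
d_a = ½·55·5 = 275/2; d_c = 55·4 = 220
d = 2·275/2 + 220 = 495
t_c = 4 > 0 → v_max = v_peak = 55

d=495 v_max=55 a_max=11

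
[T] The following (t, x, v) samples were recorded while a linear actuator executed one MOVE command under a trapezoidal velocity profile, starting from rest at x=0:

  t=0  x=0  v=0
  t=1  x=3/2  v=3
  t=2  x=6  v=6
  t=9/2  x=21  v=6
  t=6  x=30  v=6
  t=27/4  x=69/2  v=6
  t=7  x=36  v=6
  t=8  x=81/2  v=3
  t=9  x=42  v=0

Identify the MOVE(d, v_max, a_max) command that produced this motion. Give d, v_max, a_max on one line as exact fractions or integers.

final state: t=9, x=42, v=0 → d = 42
a_max = (3−0)/(1−0) = 3
max v = 6 over t∈[2,7] → v_max = 6
check: 6·(2+5) = 42 ✓

d=42 v_max=6 a_max=3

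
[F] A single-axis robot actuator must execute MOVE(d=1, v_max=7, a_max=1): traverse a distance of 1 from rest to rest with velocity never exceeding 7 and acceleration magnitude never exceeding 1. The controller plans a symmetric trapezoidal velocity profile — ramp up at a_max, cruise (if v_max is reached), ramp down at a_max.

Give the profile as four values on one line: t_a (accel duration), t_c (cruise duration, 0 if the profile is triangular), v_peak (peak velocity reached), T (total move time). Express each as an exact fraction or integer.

vₘ²/aₘ = 7²/1 = 49
1 < 49 → triangular
v_peak = √(1·1) = √1 = 1
t_a = 1/1 = 1; t_c = 0
T = 2·1 = 2

t_a=1 t_c=0 v_peak=1 T=2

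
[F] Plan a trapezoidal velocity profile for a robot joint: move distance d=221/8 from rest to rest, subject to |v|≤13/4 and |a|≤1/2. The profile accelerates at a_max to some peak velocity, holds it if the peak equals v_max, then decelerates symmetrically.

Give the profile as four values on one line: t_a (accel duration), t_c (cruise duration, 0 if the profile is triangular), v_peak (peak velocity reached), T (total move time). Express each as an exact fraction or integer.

v_max²/a_max = (13/4)²/(1/2) = 169/8
221/8 ≥ 169/8 so v_max reached
t_a = (13/4)/(1/2) = 13/2; v_peak = 13/4
d_cruise = 221/8 − 169/8 = 13/2; t_c = (13/2)/(13/4) = 2
T = 2·13/2 + 2 = 15

t_a=13/2 t_c=2 v_peak=13/4 T=15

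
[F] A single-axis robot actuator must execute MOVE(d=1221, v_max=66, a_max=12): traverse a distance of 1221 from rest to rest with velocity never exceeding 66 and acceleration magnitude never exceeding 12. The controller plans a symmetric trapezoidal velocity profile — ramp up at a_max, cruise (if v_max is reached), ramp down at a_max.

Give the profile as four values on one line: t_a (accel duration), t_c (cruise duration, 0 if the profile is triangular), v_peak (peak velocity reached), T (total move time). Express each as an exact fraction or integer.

v_max²/a_max = 66²/12 = 363
1221 ≥ 363 ⇒ cruise phase
t_a = 66/12 = 11/2; v_peak = 66
d_cruise = 1221 − 363 = 858; t_c = 858/66 = 13
T = 2·11/2 + 13 = 24

t_a=11/2 t_c=13 v_peak=66 T=24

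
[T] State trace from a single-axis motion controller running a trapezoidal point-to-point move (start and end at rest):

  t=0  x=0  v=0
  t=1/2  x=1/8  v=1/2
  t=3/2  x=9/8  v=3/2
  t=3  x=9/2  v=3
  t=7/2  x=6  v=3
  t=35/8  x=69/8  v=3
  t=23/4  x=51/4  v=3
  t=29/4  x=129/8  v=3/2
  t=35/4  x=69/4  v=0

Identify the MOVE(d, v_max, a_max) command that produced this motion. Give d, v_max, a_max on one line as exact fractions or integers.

d=69/4 v_max=3 a_max=1

final state: t=35/4, x=69/4, v=0 → d = 69/4
a_max = (1/2−0)/(1/2−0) = 1
max v = 3 over t∈[3,23/4] → v_max = 3
check: 3·(3+11/4) = 69/4 ✓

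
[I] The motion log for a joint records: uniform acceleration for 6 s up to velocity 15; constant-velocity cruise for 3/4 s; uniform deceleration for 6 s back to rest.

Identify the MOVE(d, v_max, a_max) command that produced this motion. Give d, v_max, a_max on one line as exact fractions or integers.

a_max = 15/6 = 5/2
d_a = ½·15·6 = 45; d_c = 15·3/4 = 45/4
d = 2·45 + 45/4 = 405/4
t_c = 3/4 > 0 ⇒ limit active, v_max = 15

d=405/4 v_max=15 a_max=5/2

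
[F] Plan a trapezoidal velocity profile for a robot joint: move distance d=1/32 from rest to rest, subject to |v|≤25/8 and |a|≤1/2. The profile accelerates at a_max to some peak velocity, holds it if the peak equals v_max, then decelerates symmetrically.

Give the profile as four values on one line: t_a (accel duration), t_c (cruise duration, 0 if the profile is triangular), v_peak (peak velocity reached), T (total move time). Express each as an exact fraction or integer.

t_a=1/4 t_c=0 v_peak=1/8 T=1/2

(v_max)²/a_max = (25/8)²/(1/2) = 625/32
1/32 < 625/32 → triangular
v_peak = √(1/32·1/2) = √(1/64) = 1/8
t_a = (1/8)/(1/2) = 1/4; t_c = 0
T = 2·1/4 = 1/2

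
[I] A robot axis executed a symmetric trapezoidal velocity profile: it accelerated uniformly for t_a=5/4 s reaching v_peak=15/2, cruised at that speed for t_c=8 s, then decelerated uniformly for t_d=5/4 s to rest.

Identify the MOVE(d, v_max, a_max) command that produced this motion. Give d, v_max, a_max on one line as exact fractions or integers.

d=555/8 v_max=15/2 a_max=6

a_max = (15/2)/(5/4) = 6
d_a = ½·15/2·5/4 = 75/16; d_c = 15/2·8 = 60
d = 2·75/16 + 60 = 555/8
t_c = 8 > 0 so v_max = 15/2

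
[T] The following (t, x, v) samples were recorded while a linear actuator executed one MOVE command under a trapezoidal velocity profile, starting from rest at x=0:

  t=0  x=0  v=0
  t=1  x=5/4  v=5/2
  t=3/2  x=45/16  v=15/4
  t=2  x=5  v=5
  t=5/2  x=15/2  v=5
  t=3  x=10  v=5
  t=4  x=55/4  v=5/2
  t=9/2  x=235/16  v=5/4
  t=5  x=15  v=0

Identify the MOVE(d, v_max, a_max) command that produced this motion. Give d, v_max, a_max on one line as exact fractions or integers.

d=15 v_max=5 a_max=5/2

final state: t=5, x=15, v=0 → d = 15
a_max = (5/2−0)/(1−0) = 5/2
max v = 5 over t∈[2,3] → v_max = 5
check: 5·(2+1) = 15 ✓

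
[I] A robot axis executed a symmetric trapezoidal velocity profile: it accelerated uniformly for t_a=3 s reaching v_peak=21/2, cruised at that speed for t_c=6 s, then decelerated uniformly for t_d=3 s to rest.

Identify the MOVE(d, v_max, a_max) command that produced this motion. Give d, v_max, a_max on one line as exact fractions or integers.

a_max = (21/2)/3 = 7/2
d_a = ½·21/2·3 = 63/4; d_c = 21/2·6 = 63
d = 2·63/4 + 63 = 189/2
t_c = 6 > 0 ⇒ limit active, v_max = 21/2

d=189/2 v_max=21/2 a_max=7/2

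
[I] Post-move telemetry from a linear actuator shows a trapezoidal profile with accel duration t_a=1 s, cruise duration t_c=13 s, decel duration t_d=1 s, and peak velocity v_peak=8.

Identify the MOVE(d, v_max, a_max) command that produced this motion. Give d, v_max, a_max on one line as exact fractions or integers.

a_max = 8/1 = 8
d_a = ½·8·1 = 4; d_c = 8·13 = 104
d = 2·4 + 104 = 112
t_c = 13 > 0 ⇒ limit active, v_max = 8

d=112 v_max=8 a_max=8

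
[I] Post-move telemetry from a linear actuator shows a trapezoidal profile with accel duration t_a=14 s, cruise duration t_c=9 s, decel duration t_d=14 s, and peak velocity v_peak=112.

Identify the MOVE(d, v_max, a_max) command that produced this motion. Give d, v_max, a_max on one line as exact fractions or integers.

a_max = 112/14 = 8
d_a = ½·112·14 = 784; d_c = 112·9 = 1008
d = 2·784 + 1008 = 2576
t_c = 9 > 0 → v_max = v_peak = 112

d=2576 v_max=112 a_max=8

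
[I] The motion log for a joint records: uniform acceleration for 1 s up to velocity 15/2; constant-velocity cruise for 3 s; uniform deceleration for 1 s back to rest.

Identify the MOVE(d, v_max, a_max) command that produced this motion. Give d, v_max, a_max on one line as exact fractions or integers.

a_max = (15/2)/1 = 15/2
d_a = ½·15/2·1 = 15/4; d_c = 15/2·3 = 45/2
d = 2·15/4 + 45/2 = 30
t_c = 3 > 0 → v_max = v_peak = 15/2

d=30 v_max=15/2 a_max=15/2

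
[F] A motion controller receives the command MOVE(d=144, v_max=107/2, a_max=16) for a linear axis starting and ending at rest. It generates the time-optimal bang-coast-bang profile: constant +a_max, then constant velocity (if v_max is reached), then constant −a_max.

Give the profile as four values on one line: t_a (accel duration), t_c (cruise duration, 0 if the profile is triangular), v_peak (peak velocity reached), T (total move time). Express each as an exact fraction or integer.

t_a=3 t_c=0 v_peak=48 T=6

vₘ²/aₘ = (107/2)²/16 = 11449/64
144 < 11449/64 → triangular
v_peak = √(144·16) = √2304 = 48
t_a = 48/16 = 3; t_c = 0
T = 2·3 = 6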